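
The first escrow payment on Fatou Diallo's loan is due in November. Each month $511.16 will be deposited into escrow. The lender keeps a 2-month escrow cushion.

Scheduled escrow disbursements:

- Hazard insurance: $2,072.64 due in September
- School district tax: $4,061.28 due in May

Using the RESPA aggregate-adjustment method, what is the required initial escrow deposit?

Cushion = 2 × $511.16 = $1,022.32
Trial balance (start $0, +$511.16 each month, − disbursements):
  Nov: +$511.16 → $511.16
  Dec: +$511.16 → $1,022.32
  Jan: +$511.16 → $1,533.48
  Feb: +$511.16 → $2,044.64
  Mar: +$511.16 → $2,555.80
  Apr: +$511.16 → $3,066.96
  May: +$511.16 − $4,061.28 → -$483.16
  Jun: +$511.16 → $28.00
  Jul: +$511.16 → $539.16
  Aug: +$511.16 → $1,050.32
  Sep: +$511.16 − $2,072.64 → -$511.16
  Oct: +$511.16 → $0.00
Lowest trial balance = -$511.16 (Sep)
Initial deposit = cushion − low point = $1,022.32 − (-$511.16) = $1,533.48

$1,533.48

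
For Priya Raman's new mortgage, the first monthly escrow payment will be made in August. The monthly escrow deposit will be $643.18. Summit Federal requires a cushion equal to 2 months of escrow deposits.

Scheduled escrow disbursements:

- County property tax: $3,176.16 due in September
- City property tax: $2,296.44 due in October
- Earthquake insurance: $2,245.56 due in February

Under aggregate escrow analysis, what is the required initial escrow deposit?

Cushion = 2 × $643.18 = $1,286.36
Trial balance (start $0, +$643.18 each month, − disbursements):
  Aug: +$643.18 → $643.18
  Sep: +$643.18 − $3,176.16 → -$1,889.80
  Oct: +$643.18 − $2,296.44 → -$3,543.06
  Nov: +$643.18 → -$2,899.88
  Dec: +$643.18 → -$2,256.70
  Jan: +$643.18 → -$1,613.52
  Feb: +$643.18 − $2,245.56 → -$3,215.90
  Mar: +$643.18 → -$2,572.72
  Apr: +$643.18 → -$1,929.54
  May: +$643.18 → -$1,286.36
  Jun: +$643.18 → -$643.18
  Jul: +$643.18 → $0.00
Lowest trial balance = -$3,543.06 (Oct)
Initial deposit = cushion − low point = $1,286.36 − (-$3,543.06) = $4,829.42

$4,829.42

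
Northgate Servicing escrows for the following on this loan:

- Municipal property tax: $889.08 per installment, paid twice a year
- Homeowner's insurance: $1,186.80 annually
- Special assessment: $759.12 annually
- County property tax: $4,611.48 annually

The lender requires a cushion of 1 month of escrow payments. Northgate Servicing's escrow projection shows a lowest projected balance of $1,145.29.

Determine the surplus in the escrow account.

$450.66

Municipal property tax: $889.08 × 2 = $1,778.16 annually
Homeowner's insurance: $1,186.80 annually
Special assessment: $759.12 annually
County property tax: $4,611.48 annually
Combined annual = $1,778.16 + $1,186.80 + $759.12 + $4,611.48 = $8,335.56
Monthly = $8,335.56 ÷ 12 = $694.63
Required cushion = 1 × $694.63 = $694.63
Excess over cushion: $1,145.29 − $694.63 = $450.66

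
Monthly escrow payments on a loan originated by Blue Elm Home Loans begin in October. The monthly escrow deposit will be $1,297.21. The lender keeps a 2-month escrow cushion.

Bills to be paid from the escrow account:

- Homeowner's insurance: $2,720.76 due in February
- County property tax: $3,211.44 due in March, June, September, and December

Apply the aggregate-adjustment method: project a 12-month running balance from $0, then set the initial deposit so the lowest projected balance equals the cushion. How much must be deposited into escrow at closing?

$3,954.80

Cushion = 2 × $1,297.21 = $2,594.42
Trial balance (start $0, +$1,297.21 each month, − disbursements):
  Oct: +$1,297.21 → $1,297.21
  Nov: +$1,297.21 → $2,594.42
  Dec: +$1,297.21 − $3,211.44 → $680.19
  Jan: +$1,297.21 → $1,977.40
  Feb: +$1,297.21 − $2,720.76 → $553.85
  Mar: +$1,297.21 − $3,211.44 → -$1,360.38
  Apr: +$1,297.21 → -$63.17
  May: +$1,297.21 → $1,234.04
  Jun: +$1,297.21 − $3,211.44 → -$680.19
  Jul: +$1,297.21 → $617.02
  Aug: +$1,297.21 → $1,914.23
  Sep: +$1,297.21 − $3,211.44 → $0.00
Lowest trial balance = -$1,360.38 (Mar)
Initial deposit = cushion − low point = $2,594.42 − (-$1,360.38) = $3,954.80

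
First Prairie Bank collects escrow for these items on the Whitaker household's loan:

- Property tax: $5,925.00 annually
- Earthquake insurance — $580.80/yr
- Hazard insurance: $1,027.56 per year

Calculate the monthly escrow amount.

Property tax = $5,925.00
Earthquake insurance = $580.80
Hazard insurance = $1,027.56
Total per year = $7,533.36
Monthly escrow = $7,533.36 / 12 = $627.78

$627.78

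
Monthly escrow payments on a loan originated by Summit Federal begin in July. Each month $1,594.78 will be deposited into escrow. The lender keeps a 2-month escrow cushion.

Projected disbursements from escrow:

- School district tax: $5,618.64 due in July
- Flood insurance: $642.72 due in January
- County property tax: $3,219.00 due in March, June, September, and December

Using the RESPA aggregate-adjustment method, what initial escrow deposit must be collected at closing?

$7,242.86

Cushion = 2 × $1,594.78 = $3,189.56
Trial balance (start $0, +$1,594.78 each month, − disbursements):
  Jul: +$1,594.78 − $5,618.64 → -$4,023.86
  Aug: +$1,594.78 → -$2,429.08
  Sep: +$1,594.78 − $3,219.00 → -$4,053.30
  Oct: +$1,594.78 → -$2,458.52
  Nov: +$1,594.78 → -$863.74
  Dec: +$1,594.78 − $3,219.00 → -$2,487.96
  Jan: +$1,594.78 − $642.72 → -$1,535.90
  Feb: +$1,594.78 → $58.88
  Mar: +$1,594.78 − $3,219.00 → -$1,565.34
  Apr: +$1,594.78 → $29.44
  May: +$1,594.78 → $1,624.22
  Jun: +$1,594.78 − $3,219.00 → $0.00
Lowest trial balance = -$4,053.30 (Sep)
Initial deposit = cushion − low point = $3,189.56 − (-$4,053.30) = $7,242.86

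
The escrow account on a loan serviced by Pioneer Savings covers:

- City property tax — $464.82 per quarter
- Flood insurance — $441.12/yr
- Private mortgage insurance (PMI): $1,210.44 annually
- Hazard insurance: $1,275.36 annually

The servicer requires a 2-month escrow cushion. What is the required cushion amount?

City property tax: $464.82 × 4 = $1,859.28 per year
Flood insurance: $441.12 per year
Private mortgage insurance (PMI): $1,210.44 per year
Hazard insurance: $1,275.36 per year
Combined annual = $4,786.20
Base monthly escrow = $4,786.20 ÷ 12 = $398.85
Cushion = 2 × $398.85 = $797.70

$797.70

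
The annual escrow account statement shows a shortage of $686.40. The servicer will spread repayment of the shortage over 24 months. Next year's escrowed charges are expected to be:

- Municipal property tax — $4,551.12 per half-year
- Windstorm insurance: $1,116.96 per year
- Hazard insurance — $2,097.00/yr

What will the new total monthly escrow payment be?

Municipal property tax: $4,551.12 × 2 = $9,102.24 annually
Windstorm insurance: $1,116.96 annually
Hazard insurance: $2,097.00 annually
Yearly total = $12,316.20
Base monthly escrow = $12,316.20 ÷ 12 = $1,026.35
Shortage per month = $686.40 / 24 = $28.60
New monthly escrow = $1,026.35 + $28.60 = $1,054.95

$1,054.95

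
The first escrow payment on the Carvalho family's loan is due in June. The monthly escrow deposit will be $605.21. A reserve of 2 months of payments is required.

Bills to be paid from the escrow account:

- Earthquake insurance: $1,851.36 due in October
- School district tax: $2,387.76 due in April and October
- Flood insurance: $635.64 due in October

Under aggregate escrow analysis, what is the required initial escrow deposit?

$3,059.13

Cushion = 2 × $605.21 = $1,210.42
Trial balance (start $0, +$605.21 each month, − disbursements):
  Jun: +$605.21 → $605.21
  Jul: +$605.21 → $1,210.42
  Aug: +$605.21 → $1,815.63
  Sep: +$605.21 → $2,420.84
  Oct: +$605.21 − $4,874.76 → -$1,848.71
  Nov: +$605.21 → -$1,243.50
  Dec: +$605.21 → -$638.29
  Jan: +$605.21 → -$33.08
  Feb: +$605.21 → $572.13
  Mar: +$605.21 → $1,177.34
  Apr: +$605.21 − $2,387.76 → -$605.21
  May: +$605.21 → $0.00
Lowest trial balance = -$1,848.71 (Oct)
Initial deposit = cushion − low point = $1,210.42 − (-$1,848.71) = $3,059.13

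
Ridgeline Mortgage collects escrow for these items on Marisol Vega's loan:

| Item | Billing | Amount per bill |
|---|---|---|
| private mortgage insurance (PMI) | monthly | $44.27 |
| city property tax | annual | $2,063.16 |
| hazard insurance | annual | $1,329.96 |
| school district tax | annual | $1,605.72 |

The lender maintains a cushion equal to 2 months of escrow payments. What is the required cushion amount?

Private mortgage insurance (PMI): $44.27 × 12 = $531.24/yr
City property tax: $2,063.16/yr
Hazard insurance: $1,329.96/yr
School district tax: $1,605.72/yr
Yearly total = $531.24 + $2,063.16 + $1,329.96 + $1,605.72 = $5,530.08
Monthly escrow = $5,530.08 / 12 = $460.84
Reserve = 2 × $460.84 = $921.68

$921.68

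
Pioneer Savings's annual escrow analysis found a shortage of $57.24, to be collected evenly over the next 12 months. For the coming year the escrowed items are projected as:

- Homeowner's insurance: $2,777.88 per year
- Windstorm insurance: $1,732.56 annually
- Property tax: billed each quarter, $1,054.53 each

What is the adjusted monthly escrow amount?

$732.15

Homeowner's insurance: $2,777.88/yr
Windstorm insurance: $1,732.56/yr
Property tax: $1,054.53 × 4 = $4,218.12/yr
Total per year = $2,777.88 + $1,732.56 + $4,218.12 = $8,728.56
Base monthly escrow = $8,728.56 / 12 = $727.38
Shortage spread = $57.24 / 12 = $4.77/mo
Adjusted monthly = $727.38 + $4.77 = $732.15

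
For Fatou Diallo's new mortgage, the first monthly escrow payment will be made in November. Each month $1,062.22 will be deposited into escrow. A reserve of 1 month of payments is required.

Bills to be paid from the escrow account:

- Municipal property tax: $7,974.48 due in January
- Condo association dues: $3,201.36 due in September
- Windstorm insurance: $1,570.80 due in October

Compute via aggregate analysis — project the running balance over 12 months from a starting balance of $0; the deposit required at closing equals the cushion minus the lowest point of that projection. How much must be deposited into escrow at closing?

Cushion = 1 × $1,062.22 = $1,062.22
Trial balance (start $0, +$1,062.22 each month, − disbursements):
  Nov: +$1,062.22 → $1,062.22
  Dec: +$1,062.22 → $2,124.44
  Jan: +$1,062.22 − $7,974.48 → -$4,787.82
  Feb: +$1,062.22 → -$3,725.60
  Mar: +$1,062.22 → -$2,663.38
  Apr: +$1,062.22 → -$1,601.16
  May: +$1,062.22 → -$538.94
  Jun: +$1,062.22 → $523.28
  Jul: +$1,062.22 → $1,585.50
  Aug: +$1,062.22 → $2,647.72
  Sep: +$1,062.22 − $3,201.36 → $508.58
  Oct: +$1,062.22 − $1,570.80 → $0.00
Lowest trial balance = -$4,787.82 (Jan)
Initial deposit = cushion − low point = $1,062.22 − (-$4,787.82) = $5,850.04

$5,850.04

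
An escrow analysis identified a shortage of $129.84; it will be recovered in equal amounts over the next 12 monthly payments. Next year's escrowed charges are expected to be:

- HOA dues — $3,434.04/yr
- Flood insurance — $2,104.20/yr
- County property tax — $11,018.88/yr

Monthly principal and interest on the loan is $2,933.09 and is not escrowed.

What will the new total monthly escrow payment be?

HOA dues — $3,434.04 annually
Flood insurance — $2,104.20 annually
County property tax — $11,018.88 annually
Combined annual = $3,434.04 + $2,104.20 + $11,018.88 = $16,557.12
Per month = $16,557.12 / 12 = $1,379.76
Shortage spread = $129.84 / 12 = $10.82/mo
Adjusted monthly = $1,379.76 + $10.82 = $1,390.58

$1,390.58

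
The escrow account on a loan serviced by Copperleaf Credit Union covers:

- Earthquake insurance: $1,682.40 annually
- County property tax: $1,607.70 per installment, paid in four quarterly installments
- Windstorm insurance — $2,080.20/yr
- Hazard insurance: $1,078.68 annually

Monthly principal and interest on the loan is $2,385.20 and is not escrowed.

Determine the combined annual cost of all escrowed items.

Earthquake insurance = $1,682.40/yr
County property tax = $1,607.70 × 4 = $6,430.80/yr
Windstorm insurance = $2,080.20/yr
Hazard insurance = $1,078.68/yr
Total per year = $11,272.08

$11,272.08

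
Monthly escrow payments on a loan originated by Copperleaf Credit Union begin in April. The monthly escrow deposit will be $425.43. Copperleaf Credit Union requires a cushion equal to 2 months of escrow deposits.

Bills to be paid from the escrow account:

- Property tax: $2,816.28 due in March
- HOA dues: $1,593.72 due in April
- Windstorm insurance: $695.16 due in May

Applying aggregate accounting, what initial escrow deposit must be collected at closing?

Cushion = 2 × $425.43 = $850.86
Trial balance (start $0, +$425.43 each month, − disbursements):
  Apr: +$425.43 − $1,593.72 → -$1,168.29
  May: +$425.43 − $695.16 → -$1,438.02
  Jun: +$425.43 → -$1,012.59
  Jul: +$425.43 → -$587.16
  Aug: +$425.43 → -$161.73
  Sep: +$425.43 → $263.70
  Oct: +$425.43 → $689.13
  Nov: +$425.43 → $1,114.56
  Dec: +$425.43 → $1,539.99
  Jan: +$425.43 → $1,965.42
  Feb: +$425.43 → $2,390.85
  Mar: +$425.43 − $2,816.28 → $0.00
Lowest trial balance = -$1,438.02 (May)
Initial deposit = cushion − low point = $850.86 − (-$1,438.02) = $2,288.88

$2,288.88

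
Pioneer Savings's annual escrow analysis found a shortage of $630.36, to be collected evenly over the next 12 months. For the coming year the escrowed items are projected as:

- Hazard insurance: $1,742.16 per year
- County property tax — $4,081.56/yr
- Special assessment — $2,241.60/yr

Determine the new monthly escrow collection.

Hazard insurance — $1,742.16 annually
County property tax — $4,081.56 annually
Special assessment — $2,241.60 annually
Total annual escrow = $1,742.16 + $4,081.56 + $2,241.60 = $8,065.32
Base monthly escrow = $8,065.32 / 12 = $672.11
Shortage per month = $630.36 ÷ 12 = $52.53
New monthly escrow = $672.11 + $52.53 = $724.64

$724.64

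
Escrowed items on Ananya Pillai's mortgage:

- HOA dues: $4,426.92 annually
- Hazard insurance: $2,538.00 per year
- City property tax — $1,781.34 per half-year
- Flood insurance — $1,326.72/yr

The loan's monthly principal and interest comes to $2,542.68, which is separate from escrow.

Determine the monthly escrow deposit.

$987.86

HOA dues = $4,426.92 annually
Hazard insurance = $2,538.00 annually
City property tax = $1,781.34 × 2 = $3,562.68 annually
Flood insurance = $1,326.72 annually
Combined annual = $11,854.32
Monthly escrow = $11,854.32 ÷ 12 = $987.86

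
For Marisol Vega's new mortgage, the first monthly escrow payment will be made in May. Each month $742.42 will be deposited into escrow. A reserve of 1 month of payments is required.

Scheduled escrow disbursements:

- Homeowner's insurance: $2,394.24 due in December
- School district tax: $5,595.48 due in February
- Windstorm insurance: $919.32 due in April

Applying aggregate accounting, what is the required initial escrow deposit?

$1,307.94

Cushion = 1 × $742.42 = $742.42
Trial balance (start $0, +$742.42 each month, − disbursements):
  May: +$742.42 → $742.42
  Jun: +$742.42 → $1,484.84
  Jul: +$742.42 → $2,227.26
  Aug: +$742.42 → $2,969.68
  Sep: +$742.42 → $3,712.10
  Oct: +$742.42 → $4,454.52
  Nov: +$742.42 → $5,196.94
  Dec: +$742.42 − $2,394.24 → $3,545.12
  Jan: +$742.42 → $4,287.54
  Feb: +$742.42 − $5,595.48 → -$565.52
  Mar: +$742.42 → $176.90
  Apr: +$742.42 − $919.32 → $0.00
Lowest trial balance = -$565.52 (Feb)
Initial deposit = cushion − low point = $742.42 − (-$565.52) = $1,307.94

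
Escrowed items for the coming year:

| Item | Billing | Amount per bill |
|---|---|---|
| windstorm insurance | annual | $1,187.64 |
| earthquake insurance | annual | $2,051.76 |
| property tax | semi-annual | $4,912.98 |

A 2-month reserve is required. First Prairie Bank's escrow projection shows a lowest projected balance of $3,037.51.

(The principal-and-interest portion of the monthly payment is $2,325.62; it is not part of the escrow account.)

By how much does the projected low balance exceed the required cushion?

$859.95

Windstorm insurance — $1,187.64 annually
Earthquake insurance — $2,051.76 annually
Property tax — $4,912.98 × 2 = $9,825.96 annually
Combined annual = $13,065.36
Monthly = $13,065.36 / 12 = $1,088.78
Cushion = 2 × $1,088.78 = $2,177.56
Excess over cushion: $3,037.51 − $2,177.56 = $859.95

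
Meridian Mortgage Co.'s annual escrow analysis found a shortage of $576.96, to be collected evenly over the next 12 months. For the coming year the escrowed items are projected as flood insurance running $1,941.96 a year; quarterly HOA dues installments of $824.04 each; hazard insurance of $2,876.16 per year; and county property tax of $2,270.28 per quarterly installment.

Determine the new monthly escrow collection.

$1,481.03

Flood insurance: $1,941.96 annually
HOA dues: $824.04 × 4 = $3,296.16 annually
Hazard insurance: $2,876.16 annually
County property tax: $2,270.28 × 4 = $9,081.12 annually
Yearly total = $1,941.96 + $3,296.16 + $2,876.16 + $9,081.12 = $17,195.40
Per month = $17,195.40 ÷ 12 = $1,432.95
Shortage spread = $576.96 ÷ 12 = $48.08/mo
New monthly escrow = $1,432.95 + $48.08 = $1,481.03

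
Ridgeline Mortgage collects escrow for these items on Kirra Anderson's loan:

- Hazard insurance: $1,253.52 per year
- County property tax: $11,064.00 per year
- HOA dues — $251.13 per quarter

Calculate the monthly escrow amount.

Hazard insurance — $1,253.52/yr
County property tax — $11,064.00/yr
HOA dues — $251.13 × 4 = $1,004.52/yr
Total per year = $1,253.52 + $11,064.00 + $1,004.52 = $13,322.04
Monthly = $13,322.04 / 12 = $1,110.17

$1,110.17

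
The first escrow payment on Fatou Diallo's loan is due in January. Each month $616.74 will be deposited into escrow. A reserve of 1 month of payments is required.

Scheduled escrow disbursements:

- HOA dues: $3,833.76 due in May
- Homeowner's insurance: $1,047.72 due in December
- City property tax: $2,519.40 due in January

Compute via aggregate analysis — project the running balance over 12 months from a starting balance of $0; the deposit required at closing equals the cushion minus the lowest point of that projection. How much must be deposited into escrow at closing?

Cushion = 1 × $616.74 = $616.74
Trial balance (start $0, +$616.74 each month, − disbursements):
  Jan: +$616.74 − $2,519.40 → -$1,902.66
  Feb: +$616.74 → -$1,285.92
  Mar: +$616.74 → -$669.18
  Apr: +$616.74 → -$52.44
  May: +$616.74 − $3,833.76 → -$3,269.46
  Jun: +$616.74 → -$2,652.72
  Jul: +$616.74 → -$2,035.98
  Aug: +$616.74 → -$1,419.24
  Sep: +$616.74 → -$802.50
  Oct: +$616.74 → -$185.76
  Nov: +$616.74 → $430.98
  Dec: +$616.74 − $1,047.72 → $0.00
Lowest trial balance = -$3,269.46 (May)
Initial deposit = cushion − low point = $616.74 − (-$3,269.46) = $3,886.20

$3,886.20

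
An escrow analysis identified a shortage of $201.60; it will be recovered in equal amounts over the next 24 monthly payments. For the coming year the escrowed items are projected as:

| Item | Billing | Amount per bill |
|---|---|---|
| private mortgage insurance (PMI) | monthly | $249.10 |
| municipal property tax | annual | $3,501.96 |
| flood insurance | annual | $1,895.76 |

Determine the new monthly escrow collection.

$707.31

Private mortgage insurance (PMI): $249.10 × 12 = $2,989.20 per year
Municipal property tax: $3,501.96 per year
Flood insurance: $1,895.76 per year
Total per year = $8,386.92
Base monthly escrow = $8,386.92 ÷ 12 = $698.91
Shortage spread = $201.60 ÷ 24 = $8.40/mo
New monthly escrow = $698.91 + $8.40 = $707.31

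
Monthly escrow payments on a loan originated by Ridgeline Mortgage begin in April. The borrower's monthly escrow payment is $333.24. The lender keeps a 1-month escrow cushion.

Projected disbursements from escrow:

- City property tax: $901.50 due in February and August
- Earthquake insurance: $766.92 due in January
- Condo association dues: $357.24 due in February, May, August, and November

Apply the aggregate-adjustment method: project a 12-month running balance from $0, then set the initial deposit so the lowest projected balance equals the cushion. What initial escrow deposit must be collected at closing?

Cushion = 1 × $333.24 = $333.24
Trial balance (start $0, +$333.24 each month, − disbursements):
  Apr: +$333.24 → $333.24
  May: +$333.24 − $357.24 → $309.24
  Jun: +$333.24 → $642.48
  Jul: +$333.24 → $975.72
  Aug: +$333.24 − $1,258.74 → $50.22
  Sep: +$333.24 → $383.46
  Oct: +$333.24 → $716.70
  Nov: +$333.24 − $357.24 → $692.70
  Dec: +$333.24 → $1,025.94
  Jan: +$333.24 − $766.92 → $592.26
  Feb: +$333.24 − $1,258.74 → -$333.24
  Mar: +$333.24 → $0.00
Lowest trial balance = -$333.24 (Feb)
Initial deposit = cushion − low point = $333.24 − (-$333.24) = $666.48

$666.48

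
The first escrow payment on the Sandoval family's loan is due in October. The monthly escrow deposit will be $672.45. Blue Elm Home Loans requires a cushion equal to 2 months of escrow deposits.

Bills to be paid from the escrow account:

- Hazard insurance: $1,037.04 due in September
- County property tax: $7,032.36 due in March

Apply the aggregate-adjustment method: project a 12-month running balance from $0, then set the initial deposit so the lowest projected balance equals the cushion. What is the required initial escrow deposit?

$4,342.56

Cushion = 2 × $672.45 = $1,344.90
Trial balance (start $0, +$672.45 each month, − disbursements):
  Oct: +$672.45 → $672.45
  Nov: +$672.45 → $1,344.90
  Dec: +$672.45 → $2,017.35
  Jan: +$672.45 → $2,689.80
  Feb: +$672.45 → $3,362.25
  Mar: +$672.45 − $7,032.36 → -$2,997.66
  Apr: +$672.45 → -$2,325.21
  May: +$672.45 → -$1,652.76
  Jun: +$672.45 → -$980.31
  Jul: +$672.45 → -$307.86
  Aug: +$672.45 → $364.59
  Sep: +$672.45 − $1,037.04 → $0.00
Lowest trial balance = -$2,997.66 (Mar)
Initial deposit = cushion − low point = $1,344.90 − (-$2,997.66) = $4,342.56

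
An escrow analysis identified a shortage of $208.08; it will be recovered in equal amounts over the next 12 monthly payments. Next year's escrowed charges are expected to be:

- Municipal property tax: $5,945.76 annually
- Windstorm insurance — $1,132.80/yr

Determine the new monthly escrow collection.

$607.22

Municipal property tax — $5,945.76 per year
Windstorm insurance — $1,132.80 per year
Total per year = $7,078.56
Base monthly escrow = $7,078.56 ÷ 12 = $589.88
Shortage per month = $208.08 ÷ 12 = $17.34
New monthly escrow = $589.88 + $17.34 = $607.22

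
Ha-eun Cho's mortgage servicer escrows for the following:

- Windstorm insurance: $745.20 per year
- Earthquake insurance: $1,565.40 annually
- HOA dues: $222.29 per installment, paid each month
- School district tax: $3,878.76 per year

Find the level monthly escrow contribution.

$738.07

Windstorm insurance — $745.20 annually
Earthquake insurance — $1,565.40 annually
HOA dues — $222.29 × 12 = $2,667.48 annually
School district tax — $3,878.76 annually
Combined annual = $8,856.84
Per month = $8,856.84 ÷ 12 = $738.07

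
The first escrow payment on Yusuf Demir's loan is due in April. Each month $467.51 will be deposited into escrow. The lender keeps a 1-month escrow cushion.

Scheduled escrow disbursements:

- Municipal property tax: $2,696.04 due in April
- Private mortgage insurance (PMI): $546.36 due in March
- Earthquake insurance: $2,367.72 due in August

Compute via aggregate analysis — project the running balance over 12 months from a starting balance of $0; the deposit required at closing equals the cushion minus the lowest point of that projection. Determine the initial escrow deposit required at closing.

$3,193.72

Cushion = 1 × $467.51 = $467.51
Trial balance (start $0, +$467.51 each month, − disbursements):
  Apr: +$467.51 − $2,696.04 → -$2,228.53
  May: +$467.51 → -$1,761.02
  Jun: +$467.51 → -$1,293.51
  Jul: +$467.51 → -$826.00
  Aug: +$467.51 − $2,367.72 → -$2,726.21
  Sep: +$467.51 → -$2,258.70
  Oct: +$467.51 → -$1,791.19
  Nov: +$467.51 → -$1,323.68
  Dec: +$467.51 → -$856.17
  Jan: +$467.51 → -$388.66
  Feb: +$467.51 → $78.85
  Mar: +$467.51 − $546.36 → $0.00
Lowest trial balance = -$2,726.21 (Aug)
Initial deposit = cushion − low point = $467.51 − (-$2,726.21) = $3,193.72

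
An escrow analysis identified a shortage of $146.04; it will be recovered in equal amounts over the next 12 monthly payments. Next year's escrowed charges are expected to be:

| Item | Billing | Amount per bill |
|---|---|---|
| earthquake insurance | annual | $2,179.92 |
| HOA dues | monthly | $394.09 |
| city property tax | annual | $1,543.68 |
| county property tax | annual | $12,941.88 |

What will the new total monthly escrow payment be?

Earthquake insurance = $2,179.92 annually
HOA dues = $394.09 × 12 = $4,729.08 annually
City property tax = $1,543.68 annually
County property tax = $12,941.88 annually
Annual escrow total = $2,179.92 + $4,729.08 + $1,543.68 + $12,941.88 = $21,394.56
Base monthly escrow = $21,394.56 / 12 = $1,782.88
Shortage spread = $146.04 ÷ 12 = $12.17/mo
New monthly escrow = $1,782.88 + $12.17 = $1,795.05

$1,795.05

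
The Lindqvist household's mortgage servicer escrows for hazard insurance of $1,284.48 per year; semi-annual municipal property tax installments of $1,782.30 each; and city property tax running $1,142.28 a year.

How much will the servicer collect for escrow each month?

Hazard insurance = $1,284.48
Municipal property tax = $1,782.30 × 2 = $3,564.60
City property tax = $1,142.28
Total per year = $1,284.48 + $3,564.60 + $1,142.28 = $5,991.36
Per month = $5,991.36 ÷ 12 = $499.28

$499.28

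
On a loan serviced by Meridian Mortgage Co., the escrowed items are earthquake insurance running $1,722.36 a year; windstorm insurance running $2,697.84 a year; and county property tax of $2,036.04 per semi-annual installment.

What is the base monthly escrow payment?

Earthquake insurance = $1,722.36/yr
Windstorm insurance = $2,697.84/yr
County property tax = $2,036.04 × 2 = $4,072.08/yr
Annual escrow total = $1,722.36 + $2,697.84 + $4,072.08 = $8,492.28
Monthly = $8,492.28 / 12 = $707.69

$707.69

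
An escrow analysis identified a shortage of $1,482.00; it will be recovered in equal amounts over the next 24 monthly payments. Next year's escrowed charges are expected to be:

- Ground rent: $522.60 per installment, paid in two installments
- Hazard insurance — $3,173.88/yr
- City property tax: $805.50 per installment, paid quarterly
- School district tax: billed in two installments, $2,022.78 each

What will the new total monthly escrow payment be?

$1,018.97

Ground rent: $522.60 × 2 = $1,045.20/yr
Hazard insurance: $3,173.88/yr
City property tax: $805.50 × 4 = $3,222.00/yr
School district tax: $2,022.78 × 2 = $4,045.56/yr
Yearly total = $11,486.64
Per month = $11,486.64 ÷ 12 = $957.22
Shortage per month = $1,482.00 / 24 = $61.75
Adjusted monthly = $957.22 + $61.75 = $1,018.97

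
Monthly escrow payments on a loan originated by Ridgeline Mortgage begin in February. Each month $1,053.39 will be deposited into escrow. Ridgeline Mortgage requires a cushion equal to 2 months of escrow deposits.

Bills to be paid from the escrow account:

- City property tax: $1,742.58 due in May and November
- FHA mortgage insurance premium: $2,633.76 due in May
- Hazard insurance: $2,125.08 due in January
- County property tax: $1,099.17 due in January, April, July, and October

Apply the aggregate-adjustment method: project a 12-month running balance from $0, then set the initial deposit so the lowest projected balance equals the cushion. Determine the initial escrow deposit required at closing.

$3,368.73

Cushion = 2 × $1,053.39 = $2,106.78
Trial balance (start $0, +$1,053.39 each month, − disbursements):
  Feb: +$1,053.39 → $1,053.39
  Mar: +$1,053.39 → $2,106.78
  Apr: +$1,053.39 − $1,099.17 → $2,061.00
  May: +$1,053.39 − $4,376.34 → -$1,261.95
  Jun: +$1,053.39 → -$208.56
  Jul: +$1,053.39 − $1,099.17 → -$254.34
  Aug: +$1,053.39 → $799.05
  Sep: +$1,053.39 → $1,852.44
  Oct: +$1,053.39 − $1,099.17 → $1,806.66
  Nov: +$1,053.39 − $1,742.58 → $1,117.47
  Dec: +$1,053.39 → $2,170.86
  Jan: +$1,053.39 − $3,224.25 → $0.00
Lowest trial balance = -$1,261.95 (May)
Initial deposit = cushion − low point = $2,106.78 − (-$1,261.95) = $3,368.73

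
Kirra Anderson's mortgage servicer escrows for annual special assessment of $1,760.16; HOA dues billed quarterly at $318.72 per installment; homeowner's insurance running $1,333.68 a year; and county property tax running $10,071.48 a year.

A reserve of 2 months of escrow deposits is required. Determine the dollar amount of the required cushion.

$2,406.70

Special assessment: $1,760.16/yr
HOA dues: $318.72 × 4 = $1,274.88/yr
Homeowner's insurance: $1,333.68/yr
County property tax: $10,071.48/yr
Annual escrow total = $1,760.16 + $1,274.88 + $1,333.68 + $10,071.48 = $14,440.20
Monthly escrow = $14,440.20 / 12 = $1,203.35
Cushion = 2 × $1,203.35 = $2,406.70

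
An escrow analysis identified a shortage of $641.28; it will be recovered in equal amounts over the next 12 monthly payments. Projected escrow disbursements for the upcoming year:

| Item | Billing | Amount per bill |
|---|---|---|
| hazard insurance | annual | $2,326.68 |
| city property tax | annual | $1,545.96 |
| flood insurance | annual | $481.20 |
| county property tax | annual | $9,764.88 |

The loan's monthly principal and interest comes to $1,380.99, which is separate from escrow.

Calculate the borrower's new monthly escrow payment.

Hazard insurance = $2,326.68
City property tax = $1,545.96
Flood insurance = $481.20
County property tax = $9,764.88
Yearly total = $14,118.72
Per month = $14,118.72 / 12 = $1,176.56
Shortage spread = $641.28 / 12 = $53.44/mo
New monthly escrow = $1,176.56 + $53.44 = $1,230.00

$1,230.00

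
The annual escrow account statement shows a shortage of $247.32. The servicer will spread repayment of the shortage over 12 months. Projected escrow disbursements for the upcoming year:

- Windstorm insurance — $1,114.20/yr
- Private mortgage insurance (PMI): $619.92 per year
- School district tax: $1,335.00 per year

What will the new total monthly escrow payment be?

$276.37

Windstorm insurance — $1,114.20/yr
Private mortgage insurance (PMI) — $619.92/yr
School district tax — $1,335.00/yr
Total annual escrow = $1,114.20 + $619.92 + $1,335.00 = $3,069.12
Monthly escrow = $3,069.12 / 12 = $255.76
Shortage per month = $247.32 / 12 = $20.61
New monthly escrow = $255.76 + $20.61 = $276.37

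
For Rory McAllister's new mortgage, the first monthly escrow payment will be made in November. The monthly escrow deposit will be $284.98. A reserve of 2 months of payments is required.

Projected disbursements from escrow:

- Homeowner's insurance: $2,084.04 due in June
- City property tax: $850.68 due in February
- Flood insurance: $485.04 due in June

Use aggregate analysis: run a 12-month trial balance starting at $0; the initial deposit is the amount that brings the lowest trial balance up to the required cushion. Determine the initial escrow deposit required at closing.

$1,709.88

Cushion = 2 × $284.98 = $569.96
Trial balance (start $0, +$284.98 each month, − disbursements):
  Nov: +$284.98 → $284.98
  Dec: +$284.98 → $569.96
  Jan: +$284.98 → $854.94
  Feb: +$284.98 − $850.68 → $289.24
  Mar: +$284.98 → $574.22
  Apr: +$284.98 → $859.20
  May: +$284.98 → $1,144.18
  Jun: +$284.98 − $2,569.08 → -$1,139.92
  Jul: +$284.98 → -$854.94
  Aug: +$284.98 → -$569.96
  Sep: +$284.98 → -$284.98
  Oct: +$284.98 → $0.00
Lowest trial balance = -$1,139.92 (Jun)
Initial deposit = cushion − low point = $569.96 − (-$1,139.92) = $1,709.88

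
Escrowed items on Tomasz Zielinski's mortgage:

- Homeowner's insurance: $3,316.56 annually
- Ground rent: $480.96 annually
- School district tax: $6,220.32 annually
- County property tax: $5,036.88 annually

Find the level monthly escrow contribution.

$1,254.56

Homeowner's insurance: $3,316.56/yr
Ground rent: $480.96/yr
School district tax: $6,220.32/yr
County property tax: $5,036.88/yr
Combined annual = $15,054.72
Monthly escrow = $15,054.72 / 12 = $1,254.56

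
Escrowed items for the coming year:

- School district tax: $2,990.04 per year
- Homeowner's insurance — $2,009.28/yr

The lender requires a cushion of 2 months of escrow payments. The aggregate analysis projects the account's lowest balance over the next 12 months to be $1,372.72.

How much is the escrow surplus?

School district tax: $2,990.04/yr
Homeowner's insurance: $2,009.28/yr
Combined annual = $2,990.04 + $2,009.28 = $4,999.32
Monthly = $4,999.32 ÷ 12 = $416.61
Cushion = 2 × $416.61 = $833.22
Surplus = $1,372.72 − $833.22 = $539.50

$539.50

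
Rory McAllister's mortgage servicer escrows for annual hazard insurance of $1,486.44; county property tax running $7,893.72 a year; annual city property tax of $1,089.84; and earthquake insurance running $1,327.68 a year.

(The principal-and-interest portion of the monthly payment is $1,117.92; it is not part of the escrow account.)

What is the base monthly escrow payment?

Hazard insurance — $1,486.44 annually
County property tax — $7,893.72 annually
City property tax — $1,089.84 annually
Earthquake insurance — $1,327.68 annually
Combined annual = $1,486.44 + $7,893.72 + $1,089.84 + $1,327.68 = $11,797.68
Base monthly escrow = $11,797.68 / 12 = $983.14

$983.14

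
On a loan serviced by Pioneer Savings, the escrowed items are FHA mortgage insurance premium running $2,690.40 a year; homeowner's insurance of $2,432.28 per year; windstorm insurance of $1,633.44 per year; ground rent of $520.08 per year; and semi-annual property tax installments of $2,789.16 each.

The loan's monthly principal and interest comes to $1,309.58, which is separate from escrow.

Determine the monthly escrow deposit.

FHA mortgage insurance premium = $2,690.40/yr
Homeowner's insurance = $2,432.28/yr
Windstorm insurance = $1,633.44/yr
Ground rent = $520.08/yr
Property tax = $2,789.16 × 2 = $5,578.32/yr
Combined annual = $12,854.52
Per month = $12,854.52 / 12 = $1,071.21

$1,071.21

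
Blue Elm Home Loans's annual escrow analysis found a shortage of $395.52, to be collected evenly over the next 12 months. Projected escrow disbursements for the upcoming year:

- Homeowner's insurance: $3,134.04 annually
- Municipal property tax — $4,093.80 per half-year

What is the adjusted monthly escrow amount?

$976.43

Homeowner's insurance = $3,134.04 per year
Municipal property tax = $4,093.80 × 2 = $8,187.60 per year
Combined annual = $11,321.64
Monthly = $11,321.64 / 12 = $943.47
Monthly shortage recovery: $395.52 / 12 = $32.96
New monthly escrow = $943.47 + $32.96 = $976.43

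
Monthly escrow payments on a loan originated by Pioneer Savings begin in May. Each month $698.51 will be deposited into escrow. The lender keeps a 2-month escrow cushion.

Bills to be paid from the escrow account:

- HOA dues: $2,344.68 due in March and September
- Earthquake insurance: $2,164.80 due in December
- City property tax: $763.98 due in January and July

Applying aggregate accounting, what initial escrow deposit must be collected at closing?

$2,095.53

Cushion = 2 × $698.51 = $1,397.02
Trial balance (start $0, +$698.51 each month, − disbursements):
  May: +$698.51 → $698.51
  Jun: +$698.51 → $1,397.02
  Jul: +$698.51 − $763.98 → $1,331.55
  Aug: +$698.51 → $2,030.06
  Sep: +$698.51 − $2,344.68 → $383.89
  Oct: +$698.51 → $1,082.40
  Nov: +$698.51 → $1,780.91
  Dec: +$698.51 − $2,164.80 → $314.62
  Jan: +$698.51 − $763.98 → $249.15
  Feb: +$698.51 → $947.66
  Mar: +$698.51 − $2,344.68 → -$698.51
  Apr: +$698.51 → $0.00
Lowest trial balance = -$698.51 (Mar)
Initial deposit = cushion − low point = $1,397.02 − (-$698.51) = $2,095.53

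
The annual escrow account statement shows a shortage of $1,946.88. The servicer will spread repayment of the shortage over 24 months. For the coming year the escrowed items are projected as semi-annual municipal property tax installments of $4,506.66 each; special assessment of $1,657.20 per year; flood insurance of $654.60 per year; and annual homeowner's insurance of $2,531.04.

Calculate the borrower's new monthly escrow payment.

Municipal property tax: $4,506.66 × 2 = $9,013.32/yr
Special assessment: $1,657.20/yr
Flood insurance: $654.60/yr
Homeowner's insurance: $2,531.04/yr
Total per year = $9,013.32 + $1,657.20 + $654.60 + $2,531.04 = $13,856.16
Monthly = $13,856.16 ÷ 12 = $1,154.68
Shortage per month = $1,946.88 ÷ 24 = $81.12
New monthly escrow = $1,154.68 + $81.12 = $1,235.80

$1,235.80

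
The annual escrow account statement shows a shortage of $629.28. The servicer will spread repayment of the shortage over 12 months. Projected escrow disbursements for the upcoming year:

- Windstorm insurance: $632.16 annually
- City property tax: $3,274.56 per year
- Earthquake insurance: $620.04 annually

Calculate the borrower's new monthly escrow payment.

Windstorm insurance — $632.16
City property tax — $3,274.56
Earthquake insurance — $620.04
Total annual escrow = $632.16 + $3,274.56 + $620.04 = $4,526.76
Base monthly escrow = $4,526.76 ÷ 12 = $377.23
Monthly shortage recovery: $629.28 ÷ 12 = $52.44
New monthly escrow = $377.23 + $52.44 = $429.67

$429.67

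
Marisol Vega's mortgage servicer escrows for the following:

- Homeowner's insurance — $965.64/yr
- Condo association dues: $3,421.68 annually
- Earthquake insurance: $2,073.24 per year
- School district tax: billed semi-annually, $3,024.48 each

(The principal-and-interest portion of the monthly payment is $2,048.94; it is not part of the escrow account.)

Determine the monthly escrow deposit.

Homeowner's insurance: $965.64 annually
Condo association dues: $3,421.68 annually
Earthquake insurance: $2,073.24 annually
School district tax: $3,024.48 × 2 = $6,048.96 annually
Yearly total = $12,509.52
Base monthly escrow = $12,509.52 / 12 = $1,042.46

$1,042.46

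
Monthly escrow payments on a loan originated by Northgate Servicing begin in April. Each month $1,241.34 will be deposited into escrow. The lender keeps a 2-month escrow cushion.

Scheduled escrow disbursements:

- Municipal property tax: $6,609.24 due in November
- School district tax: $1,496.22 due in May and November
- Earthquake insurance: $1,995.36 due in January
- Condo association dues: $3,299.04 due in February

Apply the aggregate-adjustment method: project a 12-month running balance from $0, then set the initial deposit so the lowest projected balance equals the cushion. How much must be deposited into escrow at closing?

Cushion = 2 × $1,241.34 = $2,482.68
Trial balance (start $0, +$1,241.34 each month, − disbursements):
  Apr: +$1,241.34 → $1,241.34
  May: +$1,241.34 − $1,496.22 → $986.46
  Jun: +$1,241.34 → $2,227.80
  Jul: +$1,241.34 → $3,469.14
  Aug: +$1,241.34 → $4,710.48
  Sep: +$1,241.34 → $5,951.82
  Oct: +$1,241.34 → $7,193.16
  Nov: +$1,241.34 − $8,105.46 → $329.04
  Dec: +$1,241.34 → $1,570.38
  Jan: +$1,241.34 − $1,995.36 → $816.36
  Feb: +$1,241.34 − $3,299.04 → -$1,241.34
  Mar: +$1,241.34 → $0.00
Lowest trial balance = -$1,241.34 (Feb)
Initial deposit = cushion − low point = $2,482.68 − (-$1,241.34) = $3,724.02

$3,724.02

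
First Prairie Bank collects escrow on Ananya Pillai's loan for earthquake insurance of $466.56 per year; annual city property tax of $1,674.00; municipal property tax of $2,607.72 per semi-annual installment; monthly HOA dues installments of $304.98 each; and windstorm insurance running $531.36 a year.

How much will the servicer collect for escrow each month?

$962.26

Earthquake insurance = $466.56/yr
City property tax = $1,674.00/yr
Municipal property tax = $2,607.72 × 2 = $5,215.44/yr
HOA dues = $304.98 × 12 = $3,659.76/yr
Windstorm insurance = $531.36/yr
Yearly total = $11,547.12
Base monthly escrow = $11,547.12 / 12 = $962.26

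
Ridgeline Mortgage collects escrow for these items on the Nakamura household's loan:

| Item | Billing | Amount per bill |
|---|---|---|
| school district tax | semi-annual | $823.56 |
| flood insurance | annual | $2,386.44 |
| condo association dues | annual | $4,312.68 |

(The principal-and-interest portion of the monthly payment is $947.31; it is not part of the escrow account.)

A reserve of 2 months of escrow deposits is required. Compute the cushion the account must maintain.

School district tax: $823.56 × 2 = $1,647.12
Flood insurance: $2,386.44
Condo association dues: $4,312.68
Combined annual = $8,346.24
Per month = $8,346.24 / 12 = $695.52
Required cushion = 2 × $695.52 = $1,391.04

$1,391.04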